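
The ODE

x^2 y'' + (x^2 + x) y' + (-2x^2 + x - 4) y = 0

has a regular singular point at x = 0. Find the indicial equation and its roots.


Divide by x^2 to reach normal form y'' + P_1(x) y' + P_2(x) y = 0 with P_1(x) = 1 + 1/x and P_2(x) = -2 + 1/x - 4/x^2.
x = 0 is a singular point because the y'-coefficient 1 + 1/x has a pole at x = 0 and the y-coefficient -2 + 1/x - 4/x^2 has a pole at x = 0.
It is a regular singular point because x P_1(x) = p(x) = x + 1 and x^2 P_2(x) = q(x) = -2x^2 + x - 4 are polynomials, hence analytic at x = 0.
p(0) = 1,  q(0) = -4.
Indicial equation: r(r-1) + p(0) r + q(0) = 0, i.e. r^2 + (p(0) - 1) r + q(0) = 0, i.e. r^2 - 4 = 0.
Discriminant: (0)^2 - 4(-4) = 16, so r = (0 ± 4)/2.
Solving: r_1 = 2, r_2 = -2.

indicial: r^2 - 4 = 0; roots r_1 = 2, r_2 = -2


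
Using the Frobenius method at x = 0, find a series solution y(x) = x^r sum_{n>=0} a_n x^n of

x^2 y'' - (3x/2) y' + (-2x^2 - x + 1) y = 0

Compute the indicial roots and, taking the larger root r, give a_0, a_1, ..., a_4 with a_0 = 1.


Write in Frobenius form y'' + (p(x)/x) y' + (q(x)/x^2) y = 0:
  p(x) = -3/2,  q(x) = -2x^2 - x + 1.
Indicial equation: r(r-1) + (-3/2) r + (1) = 0 -> roots r_1 = 2, r_2 = 1/2.
Take r = r_1 = 2. Let y(x) = x^r sum_{n>=0} a_n x^n with a_0 = 1.
Substitute y = x^r sum a_n x^n and match x^{r+n}. The recurrence is
  D(n) a_n - 1 a_{n-1} - 2 a_{n-2} = 0,  where D(n) = (r+n)(r+n-1) + (-3/2)(r+n) + (1).
  a_n = [1 a_{n-1} + 2 a_{n-2}] / D(n).
Since the indicial polynomial factors as (r - r_1)(r - r_2), D(n) = (r_1 + n - r_1)(r_1 + n - r_2) = n(n + 3/2).
Evaluating step by step (a_0 = 1):
  n = 1: D(1) = 1(1 + 3/2) = 5/2; numerator = 1(1) = 1; a_1 = (1)/(5/2) = 2/5
  n = 2: D(2) = 2(2 + 3/2) = 7; numerator = 1(2/5) + 2(1) = 12/5; a_2 = (12/5)/(7) = 12/35
  n = 3: D(3) = 3(3 + 3/2) = 27/2; numerator = 1(12/35) + 2(2/5) = 8/7; a_3 = (8/7)/(27/2) = 16/189
  n = 4: D(4) = 4(4 + 3/2) = 22; numerator = 1(16/189) + 2(12/35) = 104/135; a_4 = (104/135)/(22) = 52/1485

r = 2; a_0 = 1; a_1 = 2/5; a_2 = 12/35; a_3 = 16/189; a_4 = 52/1485


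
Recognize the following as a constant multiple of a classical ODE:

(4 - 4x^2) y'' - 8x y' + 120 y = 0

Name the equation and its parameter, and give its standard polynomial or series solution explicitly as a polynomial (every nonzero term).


All three coefficients share the factor 4; dividing through by 4 gives  (1 - x^2) y'' - 2x y' + 30 y = 0.
This matches the Legendre equation (1 - x^2) y'' - 2x y' + n(n+1) y = 0 (note the -2x y' term) with n(n+1) = 30, so n = 5; the polynomial solution is P_5(x).
With y = sum_k a_k x^k, matching x^k gives (k+2)(k+1) a_{k+2} = [k(k+1) - n(n+1)] a_k = (k - 5)(k + 6) a_k. The right side vanishes at k = 5, so the series with the parity of 5 terminates at degree 5.
Standard normalization (P_n(1) = 1): leading coefficient (2n)!/(2^n (n!)^2) = 3628800/(32*14400) = 63/8, so a_5 = 63/8. Work downward with a_k = (k+1)(k+2) a_{k+2} / ((k - 5)(k + 6)):
  a_3 = (4)(5)(63/8) / ((3 - 5)(3 + 6)) = (315/2)/(-18) = -35/4
  a_1 = (2)(3)(-35/4) / ((1 - 5)(1 + 6)) = (-105/2)/(-28) = 15/8
Hence P_5(x) = 63 x^5/8 - 35 x^3/4 + 15 x/8.

P_5(x); series = 63 x^5/8 - 35 x^3/4 + 15 x/8


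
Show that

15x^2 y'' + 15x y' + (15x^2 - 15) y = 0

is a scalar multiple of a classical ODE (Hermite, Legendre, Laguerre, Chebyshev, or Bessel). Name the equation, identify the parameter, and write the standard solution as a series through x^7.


All three coefficients share the factor 15; dividing through by 15 gives  x^2 y'' + x y' + (x^2 - 1) y = 0.
This matches the Bessel equation x^2 y'' + x y' + (x^2 - nu^2) y = 0 with nu^2 = 1, so nu = 1; the solution bounded at x = 0 is J_1(x).
Frobenius at x = 0: indicial roots ±nu; for r = nu the recurrence k(k + 2nu) c_k = -c_{k-2} gives the standard series J_nu(x) = sum_{k>=0} (-1)^k / (k! (k+nu)!) (x/2)^(2k+nu). Evaluate the first 4 terms:
  k = 0: (-1)^0 / (0! * 1! * 2^1) x^1 = 1/(1*1*2) x^1 = (1/2) x^1
  k = 1: (-1)^1 / (1! * 2! * 2^3) x^3 = -1/(1*2*8) x^3 = (-1/16) x^3
  k = 2: (-1)^2 / (2! * 3! * 2^5) x^5 = 1/(2*6*32) x^5 = (1/384) x^5
  k = 3: (-1)^3 / (3! * 4! * 2^7) x^7 = -1/(6*24*128) x^7 = (-1/18432) x^7
Hence J_1(x) = -x^7/18432 + x^5/384 - x^3/16 + x/2 + ....

J_1(x); series = -x^7/18432 + x^5/384 - x^3/16 + x/2


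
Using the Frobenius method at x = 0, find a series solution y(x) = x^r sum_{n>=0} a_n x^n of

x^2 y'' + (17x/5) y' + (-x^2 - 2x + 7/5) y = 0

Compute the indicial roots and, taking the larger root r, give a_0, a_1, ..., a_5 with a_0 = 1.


Write in Frobenius form y'' + (p(x)/x) y' + (q(x)/x^2) y = 0:
  p(x) = 17/5,  q(x) = -x^2 - 2x + 7/5.
Indicial equation: r(r-1) + (17/5) r + (7/5) = 0 -> roots r_1 = -1, r_2 = -7/5.
Take r = r_1 = -1. Let y(x) = x^r sum_{n>=0} a_n x^n with a_0 = 1.
Substitute y = x^r sum a_n x^n and match x^{r+n}. The recurrence is
  D(n) a_n - 2 a_{n-1} - 1 a_{n-2} = 0,  where D(n) = (r+n)(r+n-1) + (17/5)(r+n) + (7/5).
  a_n = [2 a_{n-1} + 1 a_{n-2}] / D(n).
Since the indicial polynomial factors as (r - r_1)(r - r_2), D(n) = (r_1 + n - r_1)(r_1 + n - r_2) = n(n + 2/5).
Evaluating step by step (a_0 = 1):
  n = 1: D(1) = 1(1 + 2/5) = 7/5; numerator = 2(1) = 2; a_1 = (2)/(7/5) = 10/7
  n = 2: D(2) = 2(2 + 2/5) = 24/5; numerator = 2(10/7) + 1(1) = 27/7; a_2 = (27/7)/(24/5) = 45/56
  n = 3: D(3) = 3(3 + 2/5) = 51/5; numerator = 2(45/56) + 1(10/7) = 85/28; a_3 = (85/28)/(51/5) = 25/84
  n = 4: D(4) = 4(4 + 2/5) = 88/5; numerator = 2(25/84) + 1(45/56) = 235/168; a_4 = (235/168)/(88/5) = 1175/14784
  n = 5: D(5) = 5(5 + 2/5) = 27; numerator = 2(1175/14784) + 1(25/84) = 1125/2464; a_5 = (1125/2464)/(27) = 125/7392

r = -1; a_0 = 1; a_1 = 10/7; a_2 = 45/56; a_3 = 25/84; a_4 = 1175/14784; a_5 = 125/7392


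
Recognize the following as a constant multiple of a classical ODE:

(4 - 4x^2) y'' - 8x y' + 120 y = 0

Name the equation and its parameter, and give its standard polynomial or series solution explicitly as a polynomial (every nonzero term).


All three coefficients share the factor 4; dividing through by 4 gives  (1 - x^2) y'' - 2x y' + 30 y = 0.
This matches the Legendre equation (1 - x^2) y'' - 2x y' + n(n+1) y = 0 (note the -2x y' term) with n(n+1) = 30, so n = 5; the polynomial solution is P_5(x).
With y = sum_k a_k x^k, matching x^k gives (k+2)(k+1) a_{k+2} = [k(k+1) - n(n+1)] a_k = (k - 5)(k + 6) a_k. The right side vanishes at k = 5, so the series with the parity of 5 terminates at degree 5.
Standard normalization (P_n(1) = 1): leading coefficient (2n)!/(2^n (n!)^2) = 3628800/(32*14400) = 63/8, so a_5 = 63/8. Work downward with a_k = (k+1)(k+2) a_{k+2} / ((k - 5)(k + 6)):
  a_3 = (4)(5)(63/8) / ((3 - 5)(3 + 6)) = (315/2)/(-18) = -35/4
  a_1 = (2)(3)(-35/4) / ((1 - 5)(1 + 6)) = (-105/2)/(-28) = 15/8
Hence P_5(x) = 63 x^5/8 - 35 x^3/4 + 15 x/8.

P_5(x); series = 63 x^5/8 - 35 x^3/4 + 15 x/8


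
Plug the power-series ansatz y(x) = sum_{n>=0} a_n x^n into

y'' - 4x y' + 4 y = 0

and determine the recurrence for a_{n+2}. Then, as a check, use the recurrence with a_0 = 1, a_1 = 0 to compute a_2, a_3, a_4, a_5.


Substitute y = sum_n a_n x^n.
y''(x) has coefficient (n+2)(n+1) a_{n+2} at x^n;
-4 x y'(x) has coefficient -4 n a_n at x^n (shift);
4 y(x) has coefficient 4 a_n at x^n.
Matching x^n: (n+2)(n+1) a_{n+2} + (-4n + 4) a_n = 0.
Thus a_{n+2} = (4n - 4) / ((n+1)(n+2)) * a_n.

Check with a_0 = 1, a_1 = 0 (apply the recurrence for n = 0, 1, 2, 3): a_0 = 1, a_1 = 0, a_2 = -2, a_3 = 0, a_4 = -2/3, a_5 = 0.

a_(n+2) = (4n - 4) / ((n+1)(n+2)) * a_n; check: a_0 = 1, a_1 = 0, a_2 = -2, a_3 = 0, a_4 = -2/3, a_5 = 0


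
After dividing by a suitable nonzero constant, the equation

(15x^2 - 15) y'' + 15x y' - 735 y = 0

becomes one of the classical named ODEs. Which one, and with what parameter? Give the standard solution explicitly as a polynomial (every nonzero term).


All three coefficients share the factor -15; dividing through by -15 gives  (1 - x^2) y'' - x y' + 49 y = 0.
This matches the Chebyshev equation (1 - x^2) y'' - x y' + n^2 y = 0 (note the -x y' term, not -2x y') with n^2 = 49, so n = 7; the polynomial solution is T_7(x).
With y = sum_k a_k x^k, matching x^k gives (k+2)(k+1) a_{k+2} = (k^2 - n^2) a_k = (k - 7)(k + 7) a_k. The right side vanishes at k = 7, so the series with the parity of 7 terminates at degree 7.
Standard normalization: leading coefficient of T_n is 2^(n-1), so a_7 = 2^6 = 64. Work downward with a_k = (k+1)(k+2) a_{k+2} / ((k - 7)(k + 7)):
  a_5 = (6)(7)(64) / ((5 - 7)(5 + 7)) = 2688/(-24) = -112
  a_3 = (4)(5)(-112) / ((3 - 7)(3 + 7)) = -2240/(-40) = 56
  a_1 = (2)(3)(56) / ((1 - 7)(1 + 7)) = 336/(-48) = -7
Hence T_7(x) = 64 x^7 - 112 x^5 + 56 x^3 - 7 x.

T_7(x); series = 64 x^7 - 112 x^5 + 56 x^3 - 7 x


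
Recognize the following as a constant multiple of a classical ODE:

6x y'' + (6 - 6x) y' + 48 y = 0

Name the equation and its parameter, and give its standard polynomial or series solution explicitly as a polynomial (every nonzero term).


All three coefficients share the factor 6; dividing through by 6 gives  x y'' + (1 - x) y' + 8 y = 0.
This matches the Laguerre equation x y'' + (1 - x) y' + n y = 0 with n = 8; the polynomial solution is L_8(x).
With y = sum_k a_k x^k, matching x^k gives (k+1)k a_{k+1} + (k+1) a_{k+1} - k a_k + n a_k = 0, i.e. (k+1)^2 a_{k+1} = (k - n) a_k = (k - 8) a_k. The right side vanishes at k = 8, so the series terminates at degree 8.
Standard normalization L_n(0) = 1 gives a_0 = 1. Work upward with a_{k+1} = (k - 8) a_k / (k+1)^2:
  a_1 = (0 - 8)(1) / 1^2 = -8/1 = -8
  a_2 = (1 - 8)(-8) / 2^2 = 56/4 = 14
  a_3 = (2 - 8)(14) / 3^2 = -84/9 = -28/3
  a_4 = (3 - 8)(-28/3) / 4^2 = (140/3)/16 = 35/12
  a_5 = (4 - 8)(35/12) / 5^2 = (-35/3)/25 = -7/15
  a_6 = (5 - 8)(-7/15) / 6^2 = (7/5)/36 = 7/180
  a_7 = (6 - 8)(7/180) / 7^2 = (-7/90)/49 = -1/630
  a_8 = (7 - 8)(-1/630) / 8^2 = (1/630)/64 = 1/40320
Hence L_8(x) = x^8/40320 - x^7/630 + 7 x^6/180 - 7 x^5/15 + 35 x^4/12 - 28 x^3/3 + 14 x^2 - 8 x + 1.

L_8(x); series = x^8/40320 - x^7/630 + 7 x^6/180 - 7 x^5/15 + 35 x^4/12 - 28 x^3/3 + 14 x^2 - 8 x + 1


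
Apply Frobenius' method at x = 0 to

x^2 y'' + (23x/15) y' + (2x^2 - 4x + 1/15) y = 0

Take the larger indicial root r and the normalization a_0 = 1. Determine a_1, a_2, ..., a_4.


Write in Frobenius form y'' + (p(x)/x) y' + (q(x)/x^2) y = 0:
  p(x) = 23/15,  q(x) = 2x^2 - 4x + 1/15.
Indicial equation: r(r-1) + (23/15) r + (1/15) = 0 -> roots r_1 = -1/5, r_2 = -1/3.
Take r = r_1 = -1/5. Let y(x) = x^r sum_{n>=0} a_n x^n with a_0 = 1.
Substitute y = x^r sum a_n x^n and match x^{r+n}. The recurrence is
  D(n) a_n - 4 a_{n-1} + 2 a_{n-2} = 0,  where D(n) = (r+n)(r+n-1) + (23/15)(r+n) + (1/15).
  a_n = [4 a_{n-1} - 2 a_{n-2}] / D(n).
Since the indicial polynomial factors as (r - r_1)(r - r_2), D(n) = (r_1 + n - r_1)(r_1 + n - r_2) = n(n + 2/15).
Evaluating step by step (a_0 = 1):
  n = 1: D(1) = 1(1 + 2/15) = 17/15; numerator = 4(1) = 4; a_1 = (4)/(17/15) = 60/17
  n = 2: D(2) = 2(2 + 2/15) = 64/15; numerator = 4(60/17) - 2(1) = 206/17; a_2 = (206/17)/(64/15) = 1545/544
  n = 3: D(3) = 3(3 + 2/15) = 47/5; numerator = 4(1545/544) - 2(60/17) = 585/136; a_3 = (585/136)/(47/5) = 2925/6392
  n = 4: D(4) = 4(4 + 2/15) = 248/15; numerator = 4(2925/6392) - 2(1545/544) = -2895/752; a_4 = (-2895/752)/(248/15) = -43425/186496

r = -1/5; a_0 = 1; a_1 = 60/17; a_2 = 1545/544; a_3 = 2925/6392; a_4 = -43425/186496


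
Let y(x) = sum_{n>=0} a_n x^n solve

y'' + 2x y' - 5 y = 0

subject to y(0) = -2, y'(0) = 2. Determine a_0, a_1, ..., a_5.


Ansatz: y(x) = sum_{n>=0} a_n x^n, so y'(x) = sum_{n>=1} n a_n x^(n-1) and y''(x) = sum_{n>=2} n(n-1) a_n x^(n-2).
Substitute into P(x) y'' + Q(x) y' + R(x) y = 0 with P(x) = 1, Q(x) = 2x, R(x) = -5, and match powers of x.
Initial conditions: a_0 = -2, a_1 = 2.
Setting the coefficient of each power of x to zero and solving order by order (substituting the coefficients already found):
  x^0: 2 a_2 - 5 a_0 = 0  ->  2 a_2 = 5 a_0 = -10  ->  a_2 = -5
  x^1: 6 a_3 - 3 a_1 = 0  ->  6 a_3 = 3 a_1 = 6  ->  a_3 = 1
  x^2: 12 a_4 - a_2 = 0  ->  12 a_4 = a_2 = -5  ->  a_4 = -5/12
  x^3: 20 a_5 + a_3 = 0  ->  20 a_5 = -a_3 = -1  ->  a_5 = -1/20
Truncated series: y(x) = -2 + 2 x - 5 x^2 + x^3 - (5/12) x^4 - (1/20) x^5 + O(x^6).

a_0 = -2; a_1 = 2; a_2 = -5; a_3 = 1; a_4 = -5/12; a_5 = -1/20


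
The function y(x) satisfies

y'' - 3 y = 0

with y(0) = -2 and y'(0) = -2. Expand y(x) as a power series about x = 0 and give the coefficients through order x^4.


Ansatz: y(x) = sum_{n>=0} a_n x^n, so y'(x) = sum_{n>=1} n a_n x^(n-1) and y''(x) = sum_{n>=2} n(n-1) a_n x^(n-2).
Substitute into P(x) y'' + Q(x) y' + R(x) y = 0 with P(x) = 1, Q(x) = 0, R(x) = -3, and match powers of x.
Initial conditions: a_0 = -2, a_1 = -2.
Setting the coefficient of each power of x to zero and solving order by order (substituting the coefficients already found):
  x^0: 2 a_2 - 3 a_0 = 0  ->  2 a_2 = 3 a_0 = -6  ->  a_2 = -3
  x^1: 6 a_3 - 3 a_1 = 0  ->  6 a_3 = 3 a_1 = -6  ->  a_3 = -1
  x^2: 12 a_4 - 3 a_2 = 0  ->  12 a_4 = 3 a_2 = -9  ->  a_4 = -3/4
Truncated series: y(x) = -2 - 2 x - 3 x^2 - x^3 - (3/4) x^4 + O(x^5).

a_0 = -2; a_1 = -2; a_2 = -3; a_3 = -1; a_4 = -3/4


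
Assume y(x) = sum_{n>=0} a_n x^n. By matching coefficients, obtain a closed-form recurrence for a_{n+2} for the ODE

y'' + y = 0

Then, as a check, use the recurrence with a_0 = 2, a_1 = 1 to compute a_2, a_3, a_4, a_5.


Substitute y = sum_n a_n x^n into y'' + (const) y = 0.
y''(x) = sum_{n>=0} (n+2)(n+1) a_{n+2} x^n.
The ODE becomes sum_n [(n+2)(n+1) a_{n+2} + 1 a_n] x^n = 0.
Setting each coefficient to zero gives the recurrence:
  (n+2)(n+1) a_{n+2} + 1 a_n = 0,
  a_{n+2} = -1 / ((n+1)(n+2)) a_n.

Check with a_0 = 2, a_1 = 1 (apply the recurrence for n = 0, 1, 2, 3): a_0 = 2, a_1 = 1, a_2 = -1, a_3 = -1/6, a_4 = 1/12, a_5 = 1/120.

a_{n+2} = -1/((n+1)(n+2)) * a_n; check: a_0 = 2, a_1 = 1, a_2 = -1, a_3 = -1/6, a_4 = 1/12, a_5 = 1/120


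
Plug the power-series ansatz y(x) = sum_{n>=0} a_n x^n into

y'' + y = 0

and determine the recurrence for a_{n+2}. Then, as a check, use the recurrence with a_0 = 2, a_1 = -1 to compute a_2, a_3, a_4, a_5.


Substitute y = sum_n a_n x^n into y'' + (const) y = 0.
y''(x) = sum_{n>=0} (n+2)(n+1) a_{n+2} x^n.
The ODE becomes sum_n [(n+2)(n+1) a_{n+2} + 1 a_n] x^n = 0.
Setting each coefficient to zero gives the recurrence:
  (n+2)(n+1) a_{n+2} + 1 a_n = 0,
  a_{n+2} = -1 / ((n+1)(n+2)) a_n.

Check with a_0 = 2, a_1 = -1 (apply the recurrence for n = 0, 1, 2, 3): a_0 = 2, a_1 = -1, a_2 = -1, a_3 = 1/6, a_4 = 1/12, a_5 = -1/120.

a_{n+2} = -1/((n+1)(n+2)) * a_n; check: a_0 = 2, a_1 = -1, a_2 = -1, a_3 = 1/6, a_4 = 1/12, a_5 = -1/120


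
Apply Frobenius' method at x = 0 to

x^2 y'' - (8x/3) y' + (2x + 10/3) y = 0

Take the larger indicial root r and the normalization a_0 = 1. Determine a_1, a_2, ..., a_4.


Write in Frobenius form y'' + (p(x)/x) y' + (q(x)/x^2) y = 0:
  p(x) = -8/3,  q(x) = 2x + 10/3.
Indicial equation: r(r-1) + (-8/3) r + (10/3) = 0 -> roots r_1 = 2, r_2 = 5/3.
Take r = r_1 = 2. Let y(x) = x^r sum_{n>=0} a_n x^n with a_0 = 1.
Substitute y = x^r sum a_n x^n and match x^{r+n}. The recurrence is
  D(n) a_n + 2 a_{n-1} = 0,  where D(n) = (r+n)(r+n-1) + (-8/3)(r+n) + (10/3).
  a_n = -2 / D(n) * a_{n-1}.
Since the indicial polynomial factors as (r - r_1)(r - r_2), D(n) = (r_1 + n - r_1)(r_1 + n - r_2) = n(n + 1/3).
Evaluating step by step (a_0 = 1):
  n = 1: D(1) = 1(1 + 1/3) = 4/3; numerator = -2(1) = -2; a_1 = (-2)/(4/3) = -3/2
  n = 2: D(2) = 2(2 + 1/3) = 14/3; numerator = -2(-3/2) = 3; a_2 = (3)/(14/3) = 9/14
  n = 3: D(3) = 3(3 + 1/3) = 10; numerator = -2(9/14) = -9/7; a_3 = (-9/7)/(10) = -9/70
  n = 4: D(4) = 4(4 + 1/3) = 52/3; numerator = -2(-9/70) = 9/35; a_4 = (9/35)/(52/3) = 27/1820

r = 2; a_0 = 1; a_1 = -3/2; a_2 = 9/14; a_3 = -9/70; a_4 = 27/1820


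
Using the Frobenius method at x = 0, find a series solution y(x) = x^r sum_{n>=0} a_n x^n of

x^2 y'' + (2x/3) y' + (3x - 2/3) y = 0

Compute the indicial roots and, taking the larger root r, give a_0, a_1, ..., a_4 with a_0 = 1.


Write in Frobenius form y'' + (p(x)/x) y' + (q(x)/x^2) y = 0:
  p(x) = 2/3,  q(x) = 3x - 2/3.
Indicial equation: r(r-1) + (2/3) r + (-2/3) = 0 -> roots r_1 = 1, r_2 = -2/3.
Take r = r_1 = 1. Let y(x) = x^r sum_{n>=0} a_n x^n with a_0 = 1.
Substitute y = x^r sum a_n x^n and match x^{r+n}. The recurrence is
  D(n) a_n + 3 a_{n-1} = 0,  where D(n) = (r+n)(r+n-1) + (2/3)(r+n) + (-2/3).
  a_n = -3 / D(n) * a_{n-1}.
Since the indicial polynomial factors as (r - r_1)(r - r_2), D(n) = (r_1 + n - r_1)(r_1 + n - r_2) = n(n + 5/3).
Evaluating step by step (a_0 = 1):
  n = 1: D(1) = 1(1 + 5/3) = 8/3; numerator = -3(1) = -3; a_1 = (-3)/(8/3) = -9/8
  n = 2: D(2) = 2(2 + 5/3) = 22/3; numerator = -3(-9/8) = 27/8; a_2 = (27/8)/(22/3) = 81/176
  n = 3: D(3) = 3(3 + 5/3) = 14; numerator = -3(81/176) = -243/176; a_3 = (-243/176)/(14) = -243/2464
  n = 4: D(4) = 4(4 + 5/3) = 68/3; numerator = -3(-243/2464) = 729/2464; a_4 = (729/2464)/(68/3) = 2187/167552

r = 1; a_0 = 1; a_1 = -9/8; a_2 = 81/176; a_3 = -243/2464; a_4 = 2187/167552


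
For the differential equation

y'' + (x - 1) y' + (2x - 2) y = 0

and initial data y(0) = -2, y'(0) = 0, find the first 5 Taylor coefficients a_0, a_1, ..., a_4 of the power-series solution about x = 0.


Ansatz: y(x) = sum_{n>=0} a_n x^n, so y'(x) = sum_{n>=1} n a_n x^(n-1) and y''(x) = sum_{n>=2} n(n-1) a_n x^(n-2).
Substitute into P(x) y'' + Q(x) y' + R(x) y = 0 with P(x) = 1, Q(x) = x - 1, R(x) = 2x - 2, and match powers of x.
Initial conditions: a_0 = -2, a_1 = 0.
Setting the coefficient of each power of x to zero and solving order by order (substituting the coefficients already found):
  x^0: 2 a_2 - a_1 - 2 a_0 = 0  ->  2 a_2 = a_1 + 2 a_0 = -4  ->  a_2 = -2
  x^1: 6 a_3 - 2 a_2 - a_1 + 2 a_0 = 0  ->  6 a_3 = 2 a_2 + a_1 - 2 a_0 = 0  ->  a_3 = 0
  x^2: 12 a_4 - 3 a_3 + 2 a_1 = 0  ->  12 a_4 = 3 a_3 - 2 a_1 = 0  ->  a_4 = 0
Truncated series: y(x) = -2 - 2 x^2 + O(x^5).

a_0 = -2; a_1 = 0; a_2 = -2; a_3 = 0; a_4 = 0


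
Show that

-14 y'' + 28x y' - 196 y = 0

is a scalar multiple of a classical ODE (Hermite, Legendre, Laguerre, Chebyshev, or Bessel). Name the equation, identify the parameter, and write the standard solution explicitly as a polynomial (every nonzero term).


All three coefficients share the factor -14; dividing through by -14 gives  y'' - 2x y' + 14 y = 0.
This matches the Hermite equation y'' - 2x y' + 2n y = 0 with 2n = 14, so n = 7; the polynomial solution is H_7(x).
With y = sum_k a_k x^k, matching x^k gives (k+2)(k+1) a_{k+2} = 2(k - n) a_k = 2(k - 7) a_k. The right side vanishes at k = 7, so the series with the parity of 7 terminates at degree 7.
Standard normalization: leading coefficient of H_n is 2^n, so a_7 = 2^7 = 128. Work downward with a_k = (k+1)(k+2) a_{k+2} / (2(k - n)):
  a_5 = (6)(7)(128) / (2(5 - 7)) = 5376/(-4) = -1344
  a_3 = (4)(5)(-1344) / (2(3 - 7)) = -26880/(-8) = 3360
  a_1 = (2)(3)(3360) / (2(1 - 7)) = 20160/(-12) = -1680
Hence H_7(x) = 128 x^7 - 1344 x^5 + 3360 x^3 - 1680 x.

H_7(x); series = 128 x^7 - 1344 x^5 + 3360 x^3 - 1680 x


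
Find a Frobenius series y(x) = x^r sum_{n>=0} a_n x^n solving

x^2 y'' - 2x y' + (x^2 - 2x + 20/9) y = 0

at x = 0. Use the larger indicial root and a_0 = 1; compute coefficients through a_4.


Write in Frobenius form y'' + (p(x)/x) y' + (q(x)/x^2) y = 0:
  p(x) = -2,  q(x) = x^2 - 2x + 20/9.
Indicial equation: r(r-1) + (-2) r + (20/9) = 0 -> roots r_1 = 5/3, r_2 = 4/3.
Take r = r_1 = 5/3. Let y(x) = x^r sum_{n>=0} a_n x^n with a_0 = 1.
Substitute y = x^r sum a_n x^n and match x^{r+n}. The recurrence is
  D(n) a_n - 2 a_{n-1} + 1 a_{n-2} = 0,  where D(n) = (r+n)(r+n-1) + (-2)(r+n) + (20/9).
  a_n = [2 a_{n-1} - 1 a_{n-2}] / D(n).
Since the indicial polynomial factors as (r - r_1)(r - r_2), D(n) = (r_1 + n - r_1)(r_1 + n - r_2) = n(n + 1/3).
Evaluating step by step (a_0 = 1):
  n = 1: D(1) = 1(1 + 1/3) = 4/3; numerator = 2(1) = 2; a_1 = (2)/(4/3) = 3/2
  n = 2: D(2) = 2(2 + 1/3) = 14/3; numerator = 2(3/2) - 1(1) = 2; a_2 = (2)/(14/3) = 3/7
  n = 3: D(3) = 3(3 + 1/3) = 10; numerator = 2(3/7) - 1(3/2) = -9/14; a_3 = (-9/14)/(10) = -9/140
  n = 4: D(4) = 4(4 + 1/3) = 52/3; numerator = 2(-9/140) - 1(3/7) = -39/70; a_4 = (-39/70)/(52/3) = -9/280

r = 5/3; a_0 = 1; a_1 = 3/2; a_2 = 3/7; a_3 = -9/140; a_4 = -9/280


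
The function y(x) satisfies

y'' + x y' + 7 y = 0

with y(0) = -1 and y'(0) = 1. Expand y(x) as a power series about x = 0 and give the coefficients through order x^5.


Ansatz: y(x) = sum_{n>=0} a_n x^n, so y'(x) = sum_{n>=1} n a_n x^(n-1) and y''(x) = sum_{n>=2} n(n-1) a_n x^(n-2).
Substitute into P(x) y'' + Q(x) y' + R(x) y = 0 with P(x) = 1, Q(x) = x, R(x) = 7, and match powers of x.
Initial conditions: a_0 = -1, a_1 = 1.
Setting the coefficient of each power of x to zero and solving order by order (substituting the coefficients already found):
  x^0: 2 a_2 + 7 a_0 = 0  ->  2 a_2 = -7 a_0 = 7  ->  a_2 = 7/2
  x^1: 6 a_3 + 8 a_1 = 0  ->  6 a_3 = -8 a_1 = -8  ->  a_3 = -4/3
  x^2: 12 a_4 + 9 a_2 = 0  ->  12 a_4 = -9 a_2 = -63/2  ->  a_4 = -21/8
  x^3: 20 a_5 + 10 a_3 = 0  ->  20 a_5 = -10 a_3 = 40/3  ->  a_5 = 2/3
Truncated series: y(x) = -1 + x + (7/2) x^2 - (4/3) x^3 - (21/8) x^4 + (2/3) x^5 + O(x^6).

a_0 = -1; a_1 = 1; a_2 = 7/2; a_3 = -4/3; a_4 = -21/8; a_5 = 2/3


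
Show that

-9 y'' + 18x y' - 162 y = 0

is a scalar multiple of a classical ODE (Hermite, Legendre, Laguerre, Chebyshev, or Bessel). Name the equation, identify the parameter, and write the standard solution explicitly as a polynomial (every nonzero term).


All three coefficients share the factor -9; dividing through by -9 gives  y'' - 2x y' + 18 y = 0.
This matches the Hermite equation y'' - 2x y' + 2n y = 0 with 2n = 18, so n = 9; the polynomial solution is H_9(x).
With y = sum_k a_k x^k, matching x^k gives (k+2)(k+1) a_{k+2} = 2(k - n) a_k = 2(k - 9) a_k. The right side vanishes at k = 9, so the series with the parity of 9 terminates at degree 9.
Standard normalization: leading coefficient of H_n is 2^n, so a_9 = 2^9 = 512. Work downward with a_k = (k+1)(k+2) a_{k+2} / (2(k - n)):
  a_7 = (8)(9)(512) / (2(7 - 9)) = 36864/(-4) = -9216
  a_5 = (6)(7)(-9216) / (2(5 - 9)) = -387072/(-8) = 48384
  a_3 = (4)(5)(48384) / (2(3 - 9)) = 967680/(-12) = -80640
  a_1 = (2)(3)(-80640) / (2(1 - 9)) = -483840/(-16) = 30240
Hence H_9(x) = 512 x^9 - 9216 x^7 + 48384 x^5 - 80640 x^3 + 30240 x.

H_9(x); series = 512 x^9 - 9216 x^7 + 48384 x^5 - 80640 x^3 + 30240 x


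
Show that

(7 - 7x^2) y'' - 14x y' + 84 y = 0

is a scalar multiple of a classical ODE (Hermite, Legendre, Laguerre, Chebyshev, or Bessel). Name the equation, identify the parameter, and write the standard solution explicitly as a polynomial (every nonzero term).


All three coefficients share the factor 7; dividing through by 7 gives  (1 - x^2) y'' - 2x y' + 12 y = 0.
This matches the Legendre equation (1 - x^2) y'' - 2x y' + n(n+1) y = 0 (note the -2x y' term) with n(n+1) = 12, so n = 3; the polynomial solution is P_3(x).
With y = sum_k a_k x^k, matching x^k gives (k+2)(k+1) a_{k+2} = [k(k+1) - n(n+1)] a_k = (k - 3)(k + 4) a_k. The right side vanishes at k = 3, so the series with the parity of 3 terminates at degree 3.
Standard normalization (P_n(1) = 1): leading coefficient (2n)!/(2^n (n!)^2) = 720/(8*36) = 5/2, so a_3 = 5/2. Work downward with a_k = (k+1)(k+2) a_{k+2} / ((k - 3)(k + 4)):
  a_1 = (2)(3)(5/2) / ((1 - 3)(1 + 4)) = 15/(-10) = -3/2
Hence P_3(x) = 5 x^3/2 - 3 x/2.

P_3(x); series = 5 x^3/2 - 3 x/2


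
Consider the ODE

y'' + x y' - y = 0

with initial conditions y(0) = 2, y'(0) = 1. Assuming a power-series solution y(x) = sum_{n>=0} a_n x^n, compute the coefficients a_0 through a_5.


Ansatz: y(x) = sum_{n>=0} a_n x^n, so y'(x) = sum_{n>=1} n a_n x^(n-1) and y''(x) = sum_{n>=2} n(n-1) a_n x^(n-2).
Substitute into P(x) y'' + Q(x) y' + R(x) y = 0 with P(x) = 1, Q(x) = x, R(x) = -1, and match powers of x.
Initial conditions: a_0 = 2, a_1 = 1.
Setting the coefficient of each power of x to zero and solving order by order (substituting the coefficients already found):
  x^0: 2 a_2 - a_0 = 0  ->  2 a_2 = a_0 = 2  ->  a_2 = 1
  x^1: 6 a_3 = 0  ->  a_3 = 0
  x^2: 12 a_4 + a_2 = 0  ->  12 a_4 = -a_2 = -1  ->  a_4 = -1/12
  x^3: 20 a_5 + 2 a_3 = 0  ->  20 a_5 = -2 a_3 = 0  ->  a_5 = 0
Truncated series: y(x) = 2 + x + x^2 - (1/12) x^4 + O(x^6).

a_0 = 2; a_1 = 1; a_2 = 1; a_3 = 0; a_4 = -1/12; a_5 = 0


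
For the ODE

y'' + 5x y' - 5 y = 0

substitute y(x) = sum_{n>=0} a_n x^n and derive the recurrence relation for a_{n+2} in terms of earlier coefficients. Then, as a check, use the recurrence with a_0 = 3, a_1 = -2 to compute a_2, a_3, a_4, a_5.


Substitute y = sum_n a_n x^n.
y''(x) has coefficient (n+2)(n+1) a_{n+2} at x^n;
5 x y'(x) has coefficient 5 n a_n at x^n (shift);
-5 y(x) has coefficient -5 a_n at x^n.
Matching x^n: (n+2)(n+1) a_{n+2} + (5n - 5) a_n = 0.
Thus a_{n+2} = (-5n + 5) / ((n+1)(n+2)) * a_n.

Check with a_0 = 3, a_1 = -2 (apply the recurrence for n = 0, 1, 2, 3): a_0 = 3, a_1 = -2, a_2 = 15/2, a_3 = 0, a_4 = -25/8, a_5 = 0.

a_(n+2) = (-5n + 5) / ((n+1)(n+2)) * a_n; check: a_0 = 3, a_1 = -2, a_2 = 15/2, a_3 = 0, a_4 = -25/8, a_5 = 0


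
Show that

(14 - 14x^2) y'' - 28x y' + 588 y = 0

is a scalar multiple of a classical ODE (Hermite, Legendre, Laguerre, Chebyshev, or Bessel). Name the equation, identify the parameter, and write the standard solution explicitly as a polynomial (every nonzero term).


All three coefficients share the factor 14; dividing through by 14 gives  (1 - x^2) y'' - 2x y' + 42 y = 0.
This matches the Legendre equation (1 - x^2) y'' - 2x y' + n(n+1) y = 0 (note the -2x y' term) with n(n+1) = 42, so n = 6; the polynomial solution is P_6(x).
With y = sum_k a_k x^k, matching x^k gives (k+2)(k+1) a_{k+2} = [k(k+1) - n(n+1)] a_k = (k - 6)(k + 7) a_k. The right side vanishes at k = 6, so the series with the parity of 6 terminates at degree 6.
Standard normalization (P_n(1) = 1): leading coefficient (2n)!/(2^n (n!)^2) = 479001600/(64*518400) = 231/16, so a_6 = 231/16. Work downward with a_k = (k+1)(k+2) a_{k+2} / ((k - 6)(k + 7)):
  a_4 = (5)(6)(231/16) / ((4 - 6)(4 + 7)) = (3465/8)/(-22) = -315/16
  a_2 = (3)(4)(-315/16) / ((2 - 6)(2 + 7)) = (-945/4)/(-36) = 105/16
  a_0 = (1)(2)(105/16) / ((0 - 6)(0 + 7)) = (105/8)/(-42) = -5/16
Hence P_6(x) = 231 x^6/16 - 315 x^4/16 + 105 x^2/16 - 5/16.

P_6(x); series = 231 x^6/16 - 315 x^4/16 + 105 x^2/16 - 5/16


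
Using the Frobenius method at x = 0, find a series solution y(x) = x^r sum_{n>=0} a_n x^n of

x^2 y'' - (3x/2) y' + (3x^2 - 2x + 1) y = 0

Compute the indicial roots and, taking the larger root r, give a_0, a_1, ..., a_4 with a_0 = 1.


Write in Frobenius form y'' + (p(x)/x) y' + (q(x)/x^2) y = 0:
  p(x) = -3/2,  q(x) = 3x^2 - 2x + 1.
Indicial equation: r(r-1) + (-3/2) r + (1) = 0 -> roots r_1 = 2, r_2 = 1/2.
Take r = r_1 = 2. Let y(x) = x^r sum_{n>=0} a_n x^n with a_0 = 1.
Substitute y = x^r sum a_n x^n and match x^{r+n}. The recurrence is
  D(n) a_n - 2 a_{n-1} + 3 a_{n-2} = 0,  where D(n) = (r+n)(r+n-1) + (-3/2)(r+n) + (1).
  a_n = [2 a_{n-1} - 3 a_{n-2}] / D(n).
Since the indicial polynomial factors as (r - r_1)(r - r_2), D(n) = (r_1 + n - r_1)(r_1 + n - r_2) = n(n + 3/2).
Evaluating step by step (a_0 = 1):
  n = 1: D(1) = 1(1 + 3/2) = 5/2; numerator = 2(1) = 2; a_1 = (2)/(5/2) = 4/5
  n = 2: D(2) = 2(2 + 3/2) = 7; numerator = 2(4/5) - 3(1) = -7/5; a_2 = (-7/5)/(7) = -1/5
  n = 3: D(3) = 3(3 + 3/2) = 27/2; numerator = 2(-1/5) - 3(4/5) = -14/5; a_3 = (-14/5)/(27/2) = -28/135
  n = 4: D(4) = 4(4 + 3/2) = 22; numerator = 2(-28/135) - 3(-1/5) = 5/27; a_4 = (5/27)/(22) = 5/594

r = 2; a_0 = 1; a_1 = 4/5; a_2 = -1/5; a_3 = -28/135; a_4 = 5/594


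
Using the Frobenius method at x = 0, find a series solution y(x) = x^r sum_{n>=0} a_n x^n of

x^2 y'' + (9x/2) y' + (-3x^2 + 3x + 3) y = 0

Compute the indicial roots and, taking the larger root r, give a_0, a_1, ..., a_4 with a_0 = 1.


Write in Frobenius form y'' + (p(x)/x) y' + (q(x)/x^2) y = 0:
  p(x) = 9/2,  q(x) = -3x^2 + 3x + 3.
Indicial equation: r(r-1) + (9/2) r + (3) = 0 -> roots r_1 = -3/2, r_2 = -2.
Take r = r_1 = -3/2. Let y(x) = x^r sum_{n>=0} a_n x^n with a_0 = 1.
Substitute y = x^r sum a_n x^n and match x^{r+n}. The recurrence is
  D(n) a_n + 3 a_{n-1} - 3 a_{n-2} = 0,  where D(n) = (r+n)(r+n-1) + (9/2)(r+n) + (3).
  a_n = [-3 a_{n-1} + 3 a_{n-2}] / D(n).
Since the indicial polynomial factors as (r - r_1)(r - r_2), D(n) = (r_1 + n - r_1)(r_1 + n - r_2) = n(n + 1/2).
Evaluating step by step (a_0 = 1):
  n = 1: D(1) = 1(1 + 1/2) = 3/2; numerator = -3(1) = -3; a_1 = (-3)/(3/2) = -2
  n = 2: D(2) = 2(2 + 1/2) = 5; numerator = -3(-2) + 3(1) = 9; a_2 = (9)/(5) = 9/5
  n = 3: D(3) = 3(3 + 1/2) = 21/2; numerator = -3(9/5) + 3(-2) = -57/5; a_3 = (-57/5)/(21/2) = -38/35
  n = 4: D(4) = 4(4 + 1/2) = 18; numerator = -3(-38/35) + 3(9/5) = 303/35; a_4 = (303/35)/(18) = 101/210

r = -3/2; a_0 = 1; a_1 = -2; a_2 = 9/5; a_3 = -38/35; a_4 = 101/210


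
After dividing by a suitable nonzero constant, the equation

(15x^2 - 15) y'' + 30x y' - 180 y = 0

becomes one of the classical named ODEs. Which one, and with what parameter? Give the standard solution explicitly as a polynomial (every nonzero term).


All three coefficients share the factor -15; dividing through by -15 gives  (1 - x^2) y'' - 2x y' + 12 y = 0.
This matches the Legendre equation (1 - x^2) y'' - 2x y' + n(n+1) y = 0 (note the -2x y' term) with n(n+1) = 12, so n = 3; the polynomial solution is P_3(x).
With y = sum_k a_k x^k, matching x^k gives (k+2)(k+1) a_{k+2} = [k(k+1) - n(n+1)] a_k = (k - 3)(k + 4) a_k. The right side vanishes at k = 3, so the series with the parity of 3 terminates at degree 3.
Standard normalization (P_n(1) = 1): leading coefficient (2n)!/(2^n (n!)^2) = 720/(8*36) = 5/2, so a_3 = 5/2. Work downward with a_k = (k+1)(k+2) a_{k+2} / ((k - 3)(k + 4)):
  a_1 = (2)(3)(5/2) / ((1 - 3)(1 + 4)) = 15/(-10) = -3/2
Hence P_3(x) = 5 x^3/2 - 3 x/2.

P_3(x); series = 5 x^3/2 - 3 x/2


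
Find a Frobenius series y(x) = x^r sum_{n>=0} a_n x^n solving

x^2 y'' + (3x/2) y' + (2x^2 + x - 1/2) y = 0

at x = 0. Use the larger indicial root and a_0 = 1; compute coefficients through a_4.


Write in Frobenius form y'' + (p(x)/x) y' + (q(x)/x^2) y = 0:
  p(x) = 3/2,  q(x) = 2x^2 + x - 1/2.
Indicial equation: r(r-1) + (3/2) r + (-1/2) = 0 -> roots r_1 = 1/2, r_2 = -1.
Take r = r_1 = 1/2. Let y(x) = x^r sum_{n>=0} a_n x^n with a_0 = 1.
Substitute y = x^r sum a_n x^n and match x^{r+n}. The recurrence is
  D(n) a_n + 1 a_{n-1} + 2 a_{n-2} = 0,  where D(n) = (r+n)(r+n-1) + (3/2)(r+n) + (-1/2).
  a_n = [-1 a_{n-1} - 2 a_{n-2}] / D(n).
Since the indicial polynomial factors as (r - r_1)(r - r_2), D(n) = (r_1 + n - r_1)(r_1 + n - r_2) = n(n + 3/2).
Evaluating step by step (a_0 = 1):
  n = 1: D(1) = 1(1 + 3/2) = 5/2; numerator = -1(1) = -1; a_1 = (-1)/(5/2) = -2/5
  n = 2: D(2) = 2(2 + 3/2) = 7; numerator = -1(-2/5) - 2(1) = -8/5; a_2 = (-8/5)/(7) = -8/35
  n = 3: D(3) = 3(3 + 3/2) = 27/2; numerator = -1(-8/35) - 2(-2/5) = 36/35; a_3 = (36/35)/(27/2) = 8/105
  n = 4: D(4) = 4(4 + 3/2) = 22; numerator = -1(8/105) - 2(-8/35) = 8/21; a_4 = (8/21)/(22) = 4/231

r = 1/2; a_0 = 1; a_1 = -2/5; a_2 = -8/35; a_3 = 8/105; a_4 = 4/231


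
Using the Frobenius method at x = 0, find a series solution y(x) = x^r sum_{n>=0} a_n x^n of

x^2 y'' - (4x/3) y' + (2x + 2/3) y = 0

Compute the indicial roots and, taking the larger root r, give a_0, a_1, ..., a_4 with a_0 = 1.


Write in Frobenius form y'' + (p(x)/x) y' + (q(x)/x^2) y = 0:
  p(x) = -4/3,  q(x) = 2x + 2/3.
Indicial equation: r(r-1) + (-4/3) r + (2/3) = 0 -> roots r_1 = 2, r_2 = 1/3.
Take r = r_1 = 2. Let y(x) = x^r sum_{n>=0} a_n x^n with a_0 = 1.
Substitute y = x^r sum a_n x^n and match x^{r+n}. The recurrence is
  D(n) a_n + 2 a_{n-1} = 0,  where D(n) = (r+n)(r+n-1) + (-4/3)(r+n) + (2/3).
  a_n = -2 / D(n) * a_{n-1}.
Since the indicial polynomial factors as (r - r_1)(r - r_2), D(n) = (r_1 + n - r_1)(r_1 + n - r_2) = n(n + 5/3).
Evaluating step by step (a_0 = 1):
  n = 1: D(1) = 1(1 + 5/3) = 8/3; numerator = -2(1) = -2; a_1 = (-2)/(8/3) = -3/4
  n = 2: D(2) = 2(2 + 5/3) = 22/3; numerator = -2(-3/4) = 3/2; a_2 = (3/2)/(22/3) = 9/44
  n = 3: D(3) = 3(3 + 5/3) = 14; numerator = -2(9/44) = -9/22; a_3 = (-9/22)/(14) = -9/308
  n = 4: D(4) = 4(4 + 5/3) = 68/3; numerator = -2(-9/308) = 9/154; a_4 = (9/154)/(68/3) = 27/10472

r = 2; a_0 = 1; a_1 = -3/4; a_2 = 9/44; a_3 = -9/308; a_4 = 27/10472


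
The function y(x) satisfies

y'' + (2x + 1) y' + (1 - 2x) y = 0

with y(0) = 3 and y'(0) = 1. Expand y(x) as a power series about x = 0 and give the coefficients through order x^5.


Ansatz: y(x) = sum_{n>=0} a_n x^n, so y'(x) = sum_{n>=1} n a_n x^(n-1) and y''(x) = sum_{n>=2} n(n-1) a_n x^(n-2).
Substitute into P(x) y'' + Q(x) y' + R(x) y = 0 with P(x) = 1, Q(x) = 2x + 1, R(x) = 1 - 2x, and match powers of x.
Initial conditions: a_0 = 3, a_1 = 1.
Setting the coefficient of each power of x to zero and solving order by order (substituting the coefficients already found):
  x^0: 2 a_2 + a_1 + a_0 = 0  ->  2 a_2 = -a_1 - a_0 = -4  ->  a_2 = -2
  x^1: 6 a_3 + 2 a_2 + 3 a_1 - 2 a_0 = 0  ->  6 a_3 = -2 a_2 - 3 a_1 + 2 a_0 = 7  ->  a_3 = 7/6
  x^2: 12 a_4 + 3 a_3 + 5 a_2 - 2 a_1 = 0  ->  12 a_4 = -3 a_3 - 5 a_2 + 2 a_1 = 17/2  ->  a_4 = 17/24
  x^3: 20 a_5 + 4 a_4 + 7 a_3 - 2 a_2 = 0  ->  20 a_5 = -4 a_4 - 7 a_3 + 2 a_2 = -15  ->  a_5 = -3/4
Truncated series: y(x) = 3 + x - 2 x^2 + (7/6) x^3 + (17/24) x^4 - (3/4) x^5 + O(x^6).

a_0 = 3; a_1 = 1; a_2 = -2; a_3 = 7/6; a_4 = 17/24; a_5 = -3/4


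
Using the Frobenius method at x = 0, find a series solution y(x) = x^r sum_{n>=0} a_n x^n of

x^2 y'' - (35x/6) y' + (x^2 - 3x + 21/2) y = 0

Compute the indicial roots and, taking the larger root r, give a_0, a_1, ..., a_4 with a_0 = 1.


Write in Frobenius form y'' + (p(x)/x) y' + (q(x)/x^2) y = 0:
  p(x) = -35/6,  q(x) = x^2 - 3x + 21/2.
Indicial equation: r(r-1) + (-35/6) r + (21/2) = 0 -> roots r_1 = 9/2, r_2 = 7/3.
Take r = r_1 = 9/2. Let y(x) = x^r sum_{n>=0} a_n x^n with a_0 = 1.
Substitute y = x^r sum a_n x^n and match x^{r+n}. The recurrence is
  D(n) a_n - 3 a_{n-1} + 1 a_{n-2} = 0,  where D(n) = (r+n)(r+n-1) + (-35/6)(r+n) + (21/2).
  a_n = [3 a_{n-1} - 1 a_{n-2}] / D(n).
Since the indicial polynomial factors as (r - r_1)(r - r_2), D(n) = (r_1 + n - r_1)(r_1 + n - r_2) = n(n + 13/6).
Evaluating step by step (a_0 = 1):
  n = 1: D(1) = 1(1 + 13/6) = 19/6; numerator = 3(1) = 3; a_1 = (3)/(19/6) = 18/19
  n = 2: D(2) = 2(2 + 13/6) = 25/3; numerator = 3(18/19) - 1(1) = 35/19; a_2 = (35/19)/(25/3) = 21/95
  n = 3: D(3) = 3(3 + 13/6) = 31/2; numerator = 3(21/95) - 1(18/19) = -27/95; a_3 = (-27/95)/(31/2) = -54/2945
  n = 4: D(4) = 4(4 + 13/6) = 74/3; numerator = 3(-54/2945) - 1(21/95) = -813/2945; a_4 = (-813/2945)/(74/3) = -2439/217930

r = 9/2; a_0 = 1; a_1 = 18/19; a_2 = 21/95; a_3 = -54/2945; a_4 = -2439/217930


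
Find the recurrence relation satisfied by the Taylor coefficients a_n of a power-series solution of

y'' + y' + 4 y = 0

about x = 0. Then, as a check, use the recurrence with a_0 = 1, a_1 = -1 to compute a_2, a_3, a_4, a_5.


Substitute y = sum_n a_n x^n.
y''(x) has coefficient (n+2)(n+1) a_{n+2} at x^n;
y'(x) has coefficient (n+1) a_{n+1} at x^n;
4 y(x) has coefficient 4 a_n at x^n.
Matching x^n: (n+2)(n+1) a_{n+2} + (n+1) a_{n+1} + 4 a_n = 0.
Thus a_{n+2} = [-(n+1) a_{n+1} - 4 a_n] / ((n+1)(n+2)).

Check with a_0 = 1, a_1 = -1 (apply the recurrence for n = 0, 1, 2, 3): a_0 = 1, a_1 = -1, a_2 = -3/2, a_3 = 7/6, a_4 = 5/24, a_5 = -11/40.

a_(n+2) = [-(n+1) a_(n+1) - 4 a_n] / ((n+1)(n+2)); check: a_0 = 1, a_1 = -1, a_2 = -3/2, a_3 = 7/6, a_4 = 5/24, a_5 = -11/40


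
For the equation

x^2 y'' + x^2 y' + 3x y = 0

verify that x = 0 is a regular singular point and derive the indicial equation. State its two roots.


Divide by x^2 to reach normal form y'' + P_1(x) y' + P_2(x) y = 0 with P_1(x) = 1 and P_2(x) = 3/x.
x = 0 is a singular point because the y-coefficient 3/x has a pole at x = 0.
It is a regular singular point because x P_1(x) = p(x) = x and x^2 P_2(x) = q(x) = 3x are polynomials, hence analytic at x = 0.
p(0) = 0,  q(0) = 0.
Indicial equation: r(r-1) + p(0) r + q(0) = 0, i.e. r^2 + (p(0) - 1) r + q(0) = 0, i.e. r^2 - 1 r = 0.
Discriminant: (-1)^2 - 4(0) = 1, so r = (1 ± 1)/2.
Solving: r_1 = 1, r_2 = 0.

indicial: r^2 - 1 r = 0; roots r_1 = 1, r_2 = 0


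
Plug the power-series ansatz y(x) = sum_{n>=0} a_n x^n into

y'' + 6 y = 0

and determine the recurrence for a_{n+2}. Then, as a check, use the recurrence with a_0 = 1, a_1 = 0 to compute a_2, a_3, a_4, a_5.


Substitute y = sum_n a_n x^n into y'' + (const) y = 0.
y''(x) = sum_{n>=0} (n+2)(n+1) a_{n+2} x^n.
The ODE becomes sum_n [(n+2)(n+1) a_{n+2} + 6 a_n] x^n = 0.
Setting each coefficient to zero gives the recurrence:
  (n+2)(n+1) a_{n+2} + 6 a_n = 0,
  a_{n+2} = -6 / ((n+1)(n+2)) a_n.

Check with a_0 = 1, a_1 = 0 (apply the recurrence for n = 0, 1, 2, 3): a_0 = 1, a_1 = 0, a_2 = -3, a_3 = 0, a_4 = 3/2, a_5 = 0.

a_{n+2} = -6/((n+1)(n+2)) * a_n; check: a_0 = 1, a_1 = 0, a_2 = -3, a_3 = 0, a_4 = 3/2, a_5 = 0


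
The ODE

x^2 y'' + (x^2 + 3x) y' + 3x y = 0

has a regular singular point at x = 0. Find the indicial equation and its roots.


Divide by x^2 to reach normal form y'' + P_1(x) y' + P_2(x) y = 0 with P_1(x) = 1 + 3/x and P_2(x) = 3/x.
x = 0 is a singular point because the y'-coefficient 1 + 3/x has a pole at x = 0 and the y-coefficient 3/x has a pole at x = 0.
It is a regular singular point because x P_1(x) = p(x) = x + 3 and x^2 P_2(x) = q(x) = 3x are polynomials, hence analytic at x = 0.
p(0) = 3,  q(0) = 0.
Indicial equation: r(r-1) + p(0) r + q(0) = 0, i.e. r^2 + (p(0) - 1) r + q(0) = 0, i.e. r^2 + 2 r = 0.
Discriminant: (2)^2 - 4(0) = 4, so r = (-2 ± 2)/2.
Solving: r_1 = 0, r_2 = -2.

indicial: r^2 + 2 r = 0; roots r_1 = 0, r_2 = -2


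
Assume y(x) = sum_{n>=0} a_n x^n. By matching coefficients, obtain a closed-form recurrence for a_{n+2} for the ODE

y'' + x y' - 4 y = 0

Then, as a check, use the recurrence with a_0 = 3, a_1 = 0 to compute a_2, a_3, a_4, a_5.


Substitute y = sum_n a_n x^n.
y''(x) has coefficient (n+2)(n+1) a_{n+2} at x^n;
x y'(x) has coefficient n a_n at x^n (shift);
-4 y(x) has coefficient -4 a_n at x^n.
Matching x^n: (n+2)(n+1) a_{n+2} + (n - 4) a_n = 0.
Thus a_{n+2} = (-n + 4) / ((n+1)(n+2)) * a_n.

Check with a_0 = 3, a_1 = 0 (apply the recurrence for n = 0, 1, 2, 3): a_0 = 3, a_1 = 0, a_2 = 6, a_3 = 0, a_4 = 1, a_5 = 0.

a_(n+2) = (-n + 4) / ((n+1)(n+2)) * a_n; check: a_0 = 3, a_1 = 0, a_2 = 6, a_3 = 0, a_4 = 1, a_5 = 0


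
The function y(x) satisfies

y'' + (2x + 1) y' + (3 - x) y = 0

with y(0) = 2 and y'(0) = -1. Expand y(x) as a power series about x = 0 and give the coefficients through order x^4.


Ansatz: y(x) = sum_{n>=0} a_n x^n, so y'(x) = sum_{n>=1} n a_n x^(n-1) and y''(x) = sum_{n>=2} n(n-1) a_n x^(n-2).
Substitute into P(x) y'' + Q(x) y' + R(x) y = 0 with P(x) = 1, Q(x) = 2x + 1, R(x) = 3 - x, and match powers of x.
Initial conditions: a_0 = 2, a_1 = -1.
Setting the coefficient of each power of x to zero and solving order by order (substituting the coefficients already found):
  x^0: 2 a_2 + a_1 + 3 a_0 = 0  ->  2 a_2 = -a_1 - 3 a_0 = -5  ->  a_2 = -5/2
  x^1: 6 a_3 + 2 a_2 + 5 a_1 - a_0 = 0  ->  6 a_3 = -2 a_2 - 5 a_1 + a_0 = 12  ->  a_3 = 2
  x^2: 12 a_4 + 3 a_3 + 7 a_2 - a_1 = 0  ->  12 a_4 = -3 a_3 - 7 a_2 + a_1 = 21/2  ->  a_4 = 7/8
Truncated series: y(x) = 2 - x - (5/2) x^2 + 2 x^3 + (7/8) x^4 + O(x^5).

a_0 = 2; a_1 = -1; a_2 = -5/2; a_3 = 2; a_4 = 7/8


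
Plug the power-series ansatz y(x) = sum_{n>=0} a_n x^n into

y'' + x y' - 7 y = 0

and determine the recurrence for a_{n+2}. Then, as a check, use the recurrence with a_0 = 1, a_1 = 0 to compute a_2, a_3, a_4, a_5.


Substitute y = sum_n a_n x^n.
y''(x) has coefficient (n+2)(n+1) a_{n+2} at x^n;
x y'(x) has coefficient n a_n at x^n (shift);
-7 y(x) has coefficient -7 a_n at x^n.
Matching x^n: (n+2)(n+1) a_{n+2} + (n - 7) a_n = 0.
Thus a_{n+2} = (-n + 7) / ((n+1)(n+2)) * a_n.

Check with a_0 = 1, a_1 = 0 (apply the recurrence for n = 0, 1, 2, 3): a_0 = 1, a_1 = 0, a_2 = 7/2, a_3 = 0, a_4 = 35/24, a_5 = 0.

a_(n+2) = (-n + 7) / ((n+1)(n+2)) * a_n; check: a_0 = 1, a_1 = 0, a_2 = 7/2, a_3 = 0, a_4 = 35/24, a_5 = 0


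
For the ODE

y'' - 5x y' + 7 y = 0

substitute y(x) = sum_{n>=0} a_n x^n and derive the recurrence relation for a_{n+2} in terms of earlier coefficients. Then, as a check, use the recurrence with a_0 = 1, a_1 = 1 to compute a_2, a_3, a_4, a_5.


Substitute y = sum_n a_n x^n.
y''(x) has coefficient (n+2)(n+1) a_{n+2} at x^n;
-5 x y'(x) has coefficient -5 n a_n at x^n (shift);
7 y(x) has coefficient 7 a_n at x^n.
Matching x^n: (n+2)(n+1) a_{n+2} + (-5n + 7) a_n = 0.
Thus a_{n+2} = (5n - 7) / ((n+1)(n+2)) * a_n.

Check with a_0 = 1, a_1 = 1 (apply the recurrence for n = 0, 1, 2, 3): a_0 = 1, a_1 = 1, a_2 = -7/2, a_3 = -1/3, a_4 = -7/8, a_5 = -2/15.

a_(n+2) = (5n - 7) / ((n+1)(n+2)) * a_n; check: a_0 = 1, a_1 = 1, a_2 = -7/2, a_3 = -1/3, a_4 = -7/8, a_5 = -2/15
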